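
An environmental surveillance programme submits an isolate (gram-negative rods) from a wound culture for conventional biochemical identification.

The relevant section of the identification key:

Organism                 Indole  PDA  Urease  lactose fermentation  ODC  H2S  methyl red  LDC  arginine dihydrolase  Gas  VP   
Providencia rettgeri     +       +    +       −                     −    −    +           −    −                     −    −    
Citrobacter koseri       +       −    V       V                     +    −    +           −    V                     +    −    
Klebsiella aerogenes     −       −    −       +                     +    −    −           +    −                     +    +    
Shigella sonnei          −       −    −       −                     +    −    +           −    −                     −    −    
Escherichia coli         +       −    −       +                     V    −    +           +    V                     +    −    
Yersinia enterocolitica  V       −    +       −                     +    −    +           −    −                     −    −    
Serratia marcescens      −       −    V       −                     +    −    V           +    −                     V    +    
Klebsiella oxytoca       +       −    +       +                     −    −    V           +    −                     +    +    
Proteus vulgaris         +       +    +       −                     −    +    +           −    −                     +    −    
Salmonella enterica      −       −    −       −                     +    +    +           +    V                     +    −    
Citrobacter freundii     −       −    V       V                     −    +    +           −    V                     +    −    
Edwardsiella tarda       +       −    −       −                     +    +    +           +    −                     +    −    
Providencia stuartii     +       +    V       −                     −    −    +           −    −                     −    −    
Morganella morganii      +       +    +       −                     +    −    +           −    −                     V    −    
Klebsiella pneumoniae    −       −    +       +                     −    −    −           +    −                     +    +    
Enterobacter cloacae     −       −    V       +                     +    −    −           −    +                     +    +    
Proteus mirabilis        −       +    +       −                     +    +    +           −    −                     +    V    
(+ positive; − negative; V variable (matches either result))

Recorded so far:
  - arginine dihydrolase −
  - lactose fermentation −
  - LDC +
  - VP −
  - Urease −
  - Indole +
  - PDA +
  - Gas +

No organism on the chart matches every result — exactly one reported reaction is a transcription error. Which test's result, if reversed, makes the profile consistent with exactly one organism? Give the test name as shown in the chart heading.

As reported, no row in the chart matches all 8 reactions.
Reversing Indole → still no organism matches.
Reversing LDC → still no organism matches.
Reversing Urease → still no organism matches.
Reversing lactose fermentation → still no organism matches.
Reversing VP → still no organism matches.
Reversing arginine dihydrolase → still no organism matches.
Reversing Gas → still no organism matches.
Reversing PDA (to −) → unique match: Edwardsiella tarda.

PDA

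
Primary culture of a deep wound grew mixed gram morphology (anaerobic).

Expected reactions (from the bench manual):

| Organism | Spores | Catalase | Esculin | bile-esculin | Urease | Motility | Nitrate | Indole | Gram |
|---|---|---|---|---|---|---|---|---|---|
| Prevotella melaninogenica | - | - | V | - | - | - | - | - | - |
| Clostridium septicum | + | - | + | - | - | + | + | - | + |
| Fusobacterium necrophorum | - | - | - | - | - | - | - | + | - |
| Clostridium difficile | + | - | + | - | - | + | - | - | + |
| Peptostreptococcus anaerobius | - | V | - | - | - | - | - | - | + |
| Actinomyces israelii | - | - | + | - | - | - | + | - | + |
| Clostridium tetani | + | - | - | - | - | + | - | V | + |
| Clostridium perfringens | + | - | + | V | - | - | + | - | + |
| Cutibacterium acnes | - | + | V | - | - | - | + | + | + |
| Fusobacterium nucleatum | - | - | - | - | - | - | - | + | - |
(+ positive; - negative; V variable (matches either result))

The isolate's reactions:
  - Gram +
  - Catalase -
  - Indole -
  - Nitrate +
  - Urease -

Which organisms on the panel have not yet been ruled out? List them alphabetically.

Urease -: all 10 remaining candidates are consistent.
Catalase -: excludes Cutibacterium acnes — 9 left.
Indole -: excludes Fusobacterium necrophorum, Fusobacterium nucleatum — 7 left.
Gram +: excludes Prevotella melaninogenica — 6 left.
Nitrate +: excludes Clostridium difficile, Peptostreptococcus anaerobius, Clostridium tetani — 3 left.

Actinomyces israelii, Clostridium perfringens, Clostridium septicum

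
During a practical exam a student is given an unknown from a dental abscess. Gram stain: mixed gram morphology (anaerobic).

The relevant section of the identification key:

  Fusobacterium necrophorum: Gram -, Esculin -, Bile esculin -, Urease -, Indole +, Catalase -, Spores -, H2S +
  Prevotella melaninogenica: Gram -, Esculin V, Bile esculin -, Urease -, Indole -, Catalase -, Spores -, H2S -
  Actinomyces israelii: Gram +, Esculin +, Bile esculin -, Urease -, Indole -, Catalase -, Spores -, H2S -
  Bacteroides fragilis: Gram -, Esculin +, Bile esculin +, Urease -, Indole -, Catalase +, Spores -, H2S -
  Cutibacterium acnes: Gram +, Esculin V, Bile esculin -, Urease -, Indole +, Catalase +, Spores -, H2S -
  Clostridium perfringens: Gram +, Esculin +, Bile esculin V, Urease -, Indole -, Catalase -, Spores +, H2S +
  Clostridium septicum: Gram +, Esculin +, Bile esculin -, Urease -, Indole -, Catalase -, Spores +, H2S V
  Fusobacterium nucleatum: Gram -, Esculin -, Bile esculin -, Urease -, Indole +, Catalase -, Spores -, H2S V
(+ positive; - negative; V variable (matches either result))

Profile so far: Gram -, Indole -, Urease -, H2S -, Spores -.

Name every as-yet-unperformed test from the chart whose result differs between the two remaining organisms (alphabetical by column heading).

Bile esculin, Catalase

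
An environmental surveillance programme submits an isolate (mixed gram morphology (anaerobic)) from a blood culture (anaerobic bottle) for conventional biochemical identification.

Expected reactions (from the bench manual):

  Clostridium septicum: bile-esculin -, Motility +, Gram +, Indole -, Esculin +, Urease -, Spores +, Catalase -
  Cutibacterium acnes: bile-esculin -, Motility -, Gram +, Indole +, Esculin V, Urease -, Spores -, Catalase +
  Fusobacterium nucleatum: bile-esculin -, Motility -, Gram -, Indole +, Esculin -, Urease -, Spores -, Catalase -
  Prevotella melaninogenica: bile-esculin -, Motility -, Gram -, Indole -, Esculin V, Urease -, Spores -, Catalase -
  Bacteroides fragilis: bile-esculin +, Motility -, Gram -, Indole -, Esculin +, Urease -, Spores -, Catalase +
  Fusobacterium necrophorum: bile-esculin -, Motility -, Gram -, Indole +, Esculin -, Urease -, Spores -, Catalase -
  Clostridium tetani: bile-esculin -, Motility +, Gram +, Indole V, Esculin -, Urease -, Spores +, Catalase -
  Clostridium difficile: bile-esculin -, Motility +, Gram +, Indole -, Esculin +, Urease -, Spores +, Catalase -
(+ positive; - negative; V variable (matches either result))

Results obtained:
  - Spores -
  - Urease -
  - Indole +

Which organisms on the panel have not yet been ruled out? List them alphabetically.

Cutibacterium acnes, Fusobacterium necrophorum, Fusobacterium nucleatum

Urease -: all 8 remaining candidates are consistent.
Spores -: excludes Clostridium septicum, Clostridium tetani, Clostridium difficile — 5 left.
Indole +: excludes Prevotella melaninogenica, Bacteroides fragilis — 3 left.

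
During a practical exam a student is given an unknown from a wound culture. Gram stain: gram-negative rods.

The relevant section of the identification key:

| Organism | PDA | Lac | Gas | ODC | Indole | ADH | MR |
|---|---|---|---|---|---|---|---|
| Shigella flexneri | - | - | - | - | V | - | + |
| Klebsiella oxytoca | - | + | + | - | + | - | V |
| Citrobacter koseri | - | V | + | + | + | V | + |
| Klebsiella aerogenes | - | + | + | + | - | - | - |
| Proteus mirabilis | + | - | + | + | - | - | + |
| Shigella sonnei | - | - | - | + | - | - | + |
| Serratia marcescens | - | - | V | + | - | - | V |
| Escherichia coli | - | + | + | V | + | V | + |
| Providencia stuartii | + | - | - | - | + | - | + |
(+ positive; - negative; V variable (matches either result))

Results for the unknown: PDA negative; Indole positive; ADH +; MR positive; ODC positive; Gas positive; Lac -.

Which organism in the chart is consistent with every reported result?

Citrobacter koseri

ADH +: excludes 7 organisms — 2 left.
Indole +: all 2 remaining candidates are consistent.
MR +: all 2 remaining candidates are consistent.
PDA -: all 2 remaining candidates are consistent.
Gas +: all 2 remaining candidates are consistent.
ODC +: all 2 remaining candidates are consistent.
Lac -: excludes Escherichia coli — 1 left.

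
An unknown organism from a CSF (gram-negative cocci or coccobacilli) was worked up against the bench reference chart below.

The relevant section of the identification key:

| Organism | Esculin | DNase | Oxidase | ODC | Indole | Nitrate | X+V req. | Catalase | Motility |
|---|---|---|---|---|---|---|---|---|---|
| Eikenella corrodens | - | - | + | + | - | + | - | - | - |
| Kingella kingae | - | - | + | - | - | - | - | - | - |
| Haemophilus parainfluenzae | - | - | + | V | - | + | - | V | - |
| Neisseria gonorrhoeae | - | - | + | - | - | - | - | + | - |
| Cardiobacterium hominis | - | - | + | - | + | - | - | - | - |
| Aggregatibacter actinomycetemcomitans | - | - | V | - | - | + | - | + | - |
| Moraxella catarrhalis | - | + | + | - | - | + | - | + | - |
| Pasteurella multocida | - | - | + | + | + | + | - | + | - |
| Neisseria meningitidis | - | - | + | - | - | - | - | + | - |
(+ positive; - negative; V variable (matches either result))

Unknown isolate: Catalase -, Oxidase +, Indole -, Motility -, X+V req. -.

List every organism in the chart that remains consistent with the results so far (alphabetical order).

Eikenella corrodens, Haemophilus parainfluenzae, Kingella kingae

Motility -: all 9 remaining candidates are consistent.
Oxidase +: all 9 remaining candidates are consistent.
Indole -: excludes Cardiobacterium hominis, Pasteurella multocida — 7 left.
X+V req. -: all 7 remaining candidates are consistent.
Catalase -: excludes Neisseria gonorrhoeae, Aggregatibacter actinomycetemcomitans, Moraxella catarrhalis, Neisseria meningitidis — 3 left.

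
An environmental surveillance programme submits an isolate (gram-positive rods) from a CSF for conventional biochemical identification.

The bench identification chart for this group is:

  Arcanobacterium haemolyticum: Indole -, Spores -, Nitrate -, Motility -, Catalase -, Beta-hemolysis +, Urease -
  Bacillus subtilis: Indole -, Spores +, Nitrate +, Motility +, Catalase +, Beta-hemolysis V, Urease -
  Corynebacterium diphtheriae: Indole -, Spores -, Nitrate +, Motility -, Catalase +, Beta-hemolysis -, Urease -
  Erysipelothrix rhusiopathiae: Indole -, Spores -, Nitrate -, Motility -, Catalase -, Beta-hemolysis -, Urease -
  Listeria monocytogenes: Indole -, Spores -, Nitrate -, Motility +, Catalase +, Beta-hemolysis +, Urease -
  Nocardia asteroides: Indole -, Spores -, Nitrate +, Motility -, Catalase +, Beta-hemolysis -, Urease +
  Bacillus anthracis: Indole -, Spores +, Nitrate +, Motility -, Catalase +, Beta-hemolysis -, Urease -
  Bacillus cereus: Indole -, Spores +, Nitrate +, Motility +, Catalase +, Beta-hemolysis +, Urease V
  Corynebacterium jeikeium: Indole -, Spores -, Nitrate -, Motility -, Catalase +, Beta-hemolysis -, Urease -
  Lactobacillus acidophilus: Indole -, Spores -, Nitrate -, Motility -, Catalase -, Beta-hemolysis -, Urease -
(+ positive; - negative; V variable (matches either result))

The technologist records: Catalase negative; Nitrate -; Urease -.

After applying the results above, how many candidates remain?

3

Nitrate -: excludes 5 organisms — 5 left.
Catalase -: excludes Listeria monocytogenes, Corynebacterium jeikeium — 3 left.
Urease -: all 3 remaining candidates are consistent.
Still consistent: Arcanobacterium haemolyticum, Erysipelothrix rhusiopathiae, Lactobacillus acidophilus.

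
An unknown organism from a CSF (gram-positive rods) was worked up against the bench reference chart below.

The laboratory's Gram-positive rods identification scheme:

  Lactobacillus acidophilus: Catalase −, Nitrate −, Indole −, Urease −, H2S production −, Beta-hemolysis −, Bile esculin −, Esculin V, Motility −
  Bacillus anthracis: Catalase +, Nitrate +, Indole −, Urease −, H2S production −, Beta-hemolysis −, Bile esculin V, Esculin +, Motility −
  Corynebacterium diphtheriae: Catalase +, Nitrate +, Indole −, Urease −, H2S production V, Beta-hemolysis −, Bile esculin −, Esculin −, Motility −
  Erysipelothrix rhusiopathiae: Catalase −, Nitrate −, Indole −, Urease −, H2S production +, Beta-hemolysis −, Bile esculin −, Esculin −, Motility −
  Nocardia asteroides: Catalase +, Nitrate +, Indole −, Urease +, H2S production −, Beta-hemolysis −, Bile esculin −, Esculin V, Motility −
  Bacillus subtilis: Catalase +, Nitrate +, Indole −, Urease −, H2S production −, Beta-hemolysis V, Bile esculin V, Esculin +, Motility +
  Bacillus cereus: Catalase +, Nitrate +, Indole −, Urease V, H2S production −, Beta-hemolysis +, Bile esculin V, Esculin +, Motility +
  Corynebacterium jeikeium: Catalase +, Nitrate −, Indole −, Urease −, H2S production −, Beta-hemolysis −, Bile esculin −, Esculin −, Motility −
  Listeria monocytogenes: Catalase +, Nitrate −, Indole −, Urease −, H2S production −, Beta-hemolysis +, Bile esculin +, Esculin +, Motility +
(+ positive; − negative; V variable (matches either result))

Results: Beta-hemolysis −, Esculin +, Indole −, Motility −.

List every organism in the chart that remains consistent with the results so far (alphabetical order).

Beta-hemolysis −: excludes Bacillus cereus, Listeria monocytogenes — 7 left.
Indole −: all 7 remaining candidates are consistent.
Esculin +: excludes Corynebacterium diphtheriae, Erysipelothrix rhusiopathiae, Corynebacterium jeikeium — 4 left.
Motility −: excludes Bacillus subtilis — 3 left.

Bacillus anthracis, Lactobacillus acidophilus, Nocardia asteroides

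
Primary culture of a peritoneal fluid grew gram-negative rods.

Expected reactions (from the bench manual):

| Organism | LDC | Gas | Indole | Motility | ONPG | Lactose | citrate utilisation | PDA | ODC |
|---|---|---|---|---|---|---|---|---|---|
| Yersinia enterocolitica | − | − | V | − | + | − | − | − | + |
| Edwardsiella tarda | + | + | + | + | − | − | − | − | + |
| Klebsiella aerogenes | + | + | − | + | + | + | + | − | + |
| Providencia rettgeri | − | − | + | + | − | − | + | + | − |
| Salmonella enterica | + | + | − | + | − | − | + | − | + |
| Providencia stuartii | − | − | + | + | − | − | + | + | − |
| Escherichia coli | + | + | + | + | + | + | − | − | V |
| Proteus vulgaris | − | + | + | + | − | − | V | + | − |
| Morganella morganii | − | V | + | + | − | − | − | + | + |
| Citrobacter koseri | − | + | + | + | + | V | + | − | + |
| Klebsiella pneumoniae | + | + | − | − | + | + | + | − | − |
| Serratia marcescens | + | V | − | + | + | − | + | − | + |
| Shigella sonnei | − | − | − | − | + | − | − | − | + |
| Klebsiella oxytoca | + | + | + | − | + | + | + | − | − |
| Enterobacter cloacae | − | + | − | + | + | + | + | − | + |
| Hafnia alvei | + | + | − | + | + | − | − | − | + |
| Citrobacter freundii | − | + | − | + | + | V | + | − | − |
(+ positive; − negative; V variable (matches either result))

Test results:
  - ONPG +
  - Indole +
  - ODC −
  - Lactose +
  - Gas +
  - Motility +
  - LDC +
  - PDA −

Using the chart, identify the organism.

Escherichia coli

Lactose +: excludes 10 organisms — 7 left.
PDA −: all 7 remaining candidates are consistent.
ONPG +: all 7 remaining candidates are consistent.
ODC −: excludes Klebsiella aerogenes, Citrobacter koseri, Enterobacter cloacae — 4 left.
Indole +: excludes Klebsiella pneumoniae, Citrobacter freundii — 2 left.
Gas +: all 2 remaining candidates are consistent.
LDC +: all 2 remaining candidates are consistent.
Motility +: excludes Klebsiella oxytoca — 1 left.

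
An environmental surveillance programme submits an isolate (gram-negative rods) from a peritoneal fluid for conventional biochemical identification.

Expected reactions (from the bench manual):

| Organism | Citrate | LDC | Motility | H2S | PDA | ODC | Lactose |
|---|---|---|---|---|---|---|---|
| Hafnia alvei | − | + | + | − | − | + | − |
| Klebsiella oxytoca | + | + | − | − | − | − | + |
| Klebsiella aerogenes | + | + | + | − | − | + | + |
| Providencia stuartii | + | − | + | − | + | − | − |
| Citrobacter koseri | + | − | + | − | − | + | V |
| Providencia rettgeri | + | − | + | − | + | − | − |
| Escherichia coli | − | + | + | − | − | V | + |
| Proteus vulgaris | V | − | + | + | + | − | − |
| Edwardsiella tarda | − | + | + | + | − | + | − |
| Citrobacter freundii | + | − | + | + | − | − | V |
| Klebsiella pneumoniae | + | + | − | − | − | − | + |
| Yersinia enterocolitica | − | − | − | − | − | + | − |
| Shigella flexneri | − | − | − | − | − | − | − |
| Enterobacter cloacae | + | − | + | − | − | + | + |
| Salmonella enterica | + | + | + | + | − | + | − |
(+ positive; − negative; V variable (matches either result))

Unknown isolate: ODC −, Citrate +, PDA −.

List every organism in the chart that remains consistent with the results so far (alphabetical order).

Citrobacter freundii, Klebsiella oxytoca, Klebsiella pneumoniae

Citrate +: excludes 5 organisms — 10 left.
ODC −: excludes Klebsiella aerogenes, Citrobacter koseri, Enterobacter cloacae, Salmonella enterica — 6 left.
PDA −: excludes Providencia stuartii, Providencia rettgeri, Proteus vulgaris — 3 left.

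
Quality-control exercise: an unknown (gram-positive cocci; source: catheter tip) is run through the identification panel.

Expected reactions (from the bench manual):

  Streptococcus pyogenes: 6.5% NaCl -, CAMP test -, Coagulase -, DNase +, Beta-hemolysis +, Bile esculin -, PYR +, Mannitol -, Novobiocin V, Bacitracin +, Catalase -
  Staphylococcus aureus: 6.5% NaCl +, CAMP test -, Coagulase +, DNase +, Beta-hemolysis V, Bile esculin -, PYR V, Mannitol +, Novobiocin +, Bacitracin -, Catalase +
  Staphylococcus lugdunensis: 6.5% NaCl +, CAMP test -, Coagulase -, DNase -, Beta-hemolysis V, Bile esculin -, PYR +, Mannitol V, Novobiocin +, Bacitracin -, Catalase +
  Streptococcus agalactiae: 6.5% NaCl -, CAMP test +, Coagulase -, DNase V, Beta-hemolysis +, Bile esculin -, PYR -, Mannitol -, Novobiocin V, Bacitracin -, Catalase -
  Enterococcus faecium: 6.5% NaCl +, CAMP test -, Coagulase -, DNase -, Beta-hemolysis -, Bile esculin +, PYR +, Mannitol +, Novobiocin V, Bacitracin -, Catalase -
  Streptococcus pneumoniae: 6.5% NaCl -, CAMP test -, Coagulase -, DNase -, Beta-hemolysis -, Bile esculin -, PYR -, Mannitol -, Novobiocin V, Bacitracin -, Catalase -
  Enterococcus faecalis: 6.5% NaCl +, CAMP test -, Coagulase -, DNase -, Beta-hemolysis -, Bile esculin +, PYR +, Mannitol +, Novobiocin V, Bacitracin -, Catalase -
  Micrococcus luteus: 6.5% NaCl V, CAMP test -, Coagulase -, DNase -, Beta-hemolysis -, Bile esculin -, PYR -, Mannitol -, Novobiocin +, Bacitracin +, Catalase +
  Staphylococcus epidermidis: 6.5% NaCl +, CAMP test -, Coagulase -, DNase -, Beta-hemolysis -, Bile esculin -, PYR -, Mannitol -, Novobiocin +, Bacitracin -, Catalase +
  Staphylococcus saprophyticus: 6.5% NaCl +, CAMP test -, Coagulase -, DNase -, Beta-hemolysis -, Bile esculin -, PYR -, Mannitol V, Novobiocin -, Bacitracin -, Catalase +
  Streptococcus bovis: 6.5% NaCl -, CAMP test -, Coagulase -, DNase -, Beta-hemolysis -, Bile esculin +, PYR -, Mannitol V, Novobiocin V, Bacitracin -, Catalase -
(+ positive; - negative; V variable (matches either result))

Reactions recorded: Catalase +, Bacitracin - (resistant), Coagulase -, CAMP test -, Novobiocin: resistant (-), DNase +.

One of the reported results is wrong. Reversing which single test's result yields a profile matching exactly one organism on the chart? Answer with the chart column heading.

DNase

As reported, no row in the chart matches all 6 reactions.
Reversing Novobiocin → still no organism matches.
Reversing CAMP test → still no organism matches.
Reversing DNase (to -) → unique match: Staphylococcus saprophyticus.
Reversing Coagulase → still no organism matches.
Reversing Catalase → still no organism matches.
Reversing Bacitracin → still no organism matches.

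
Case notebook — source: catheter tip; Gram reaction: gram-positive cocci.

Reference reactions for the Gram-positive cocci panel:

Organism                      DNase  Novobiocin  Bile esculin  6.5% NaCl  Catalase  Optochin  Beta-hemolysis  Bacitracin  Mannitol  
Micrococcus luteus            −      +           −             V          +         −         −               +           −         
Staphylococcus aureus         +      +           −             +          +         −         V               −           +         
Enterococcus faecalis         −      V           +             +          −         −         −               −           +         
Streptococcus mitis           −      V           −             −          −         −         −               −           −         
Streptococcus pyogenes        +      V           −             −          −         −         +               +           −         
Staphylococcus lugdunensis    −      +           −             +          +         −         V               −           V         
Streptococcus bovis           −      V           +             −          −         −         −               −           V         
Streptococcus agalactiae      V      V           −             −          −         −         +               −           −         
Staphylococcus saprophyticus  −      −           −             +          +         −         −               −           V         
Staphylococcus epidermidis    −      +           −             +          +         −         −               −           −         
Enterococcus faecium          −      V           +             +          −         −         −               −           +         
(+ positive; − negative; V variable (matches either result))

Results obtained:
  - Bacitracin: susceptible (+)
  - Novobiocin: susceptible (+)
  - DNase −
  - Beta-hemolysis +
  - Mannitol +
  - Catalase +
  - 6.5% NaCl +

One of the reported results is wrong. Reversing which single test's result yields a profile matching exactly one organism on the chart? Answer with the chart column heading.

Bacitracin

As reported, no row in the chart matches all 7 reactions.
Reversing Bacitracin (to −) → unique match: Staphylococcus lugdunensis.
Reversing Novobiocin → still no organism matches.
Reversing Mannitol → still no organism matches.
Reversing DNase → still no organism matches.
Reversing Beta-hemolysis → still no organism matches.
Reversing Catalase → still no organism matches.
Reversing 6.5% NaCl → still no organism matches.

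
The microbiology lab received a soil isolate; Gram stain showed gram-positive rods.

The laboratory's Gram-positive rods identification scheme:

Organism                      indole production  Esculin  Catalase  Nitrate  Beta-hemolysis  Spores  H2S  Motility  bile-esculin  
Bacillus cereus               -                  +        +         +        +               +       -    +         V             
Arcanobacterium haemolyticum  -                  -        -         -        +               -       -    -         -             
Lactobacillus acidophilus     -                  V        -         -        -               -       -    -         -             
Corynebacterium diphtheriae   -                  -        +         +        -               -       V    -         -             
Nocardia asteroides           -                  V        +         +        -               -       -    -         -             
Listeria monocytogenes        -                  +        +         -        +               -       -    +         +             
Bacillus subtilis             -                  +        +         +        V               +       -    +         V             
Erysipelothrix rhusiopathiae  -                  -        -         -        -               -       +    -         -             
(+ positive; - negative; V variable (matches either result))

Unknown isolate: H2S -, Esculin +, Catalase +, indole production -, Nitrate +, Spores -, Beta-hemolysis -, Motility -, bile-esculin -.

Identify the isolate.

Nitrate +: excludes Arcanobacterium haemolyticum, Lactobacillus acidophilus, Listeria monocytogenes, Erysipelothrix rhusiopathiae — 4 left.
Beta-hemolysis -: excludes Bacillus cereus — 3 left.
Motility -: excludes Bacillus subtilis — 2 left.
Catalase +: all 2 remaining candidates are consistent.
H2S -: all 2 remaining candidates are consistent.
Spores -: all 2 remaining candidates are consistent.
Esculin +: excludes Corynebacterium diphtheriae — 1 left.
bile-esculin -: the one remaining candidate is consistent.
indole production -: the one remaining candidate is consistent.

Nocardia asteroides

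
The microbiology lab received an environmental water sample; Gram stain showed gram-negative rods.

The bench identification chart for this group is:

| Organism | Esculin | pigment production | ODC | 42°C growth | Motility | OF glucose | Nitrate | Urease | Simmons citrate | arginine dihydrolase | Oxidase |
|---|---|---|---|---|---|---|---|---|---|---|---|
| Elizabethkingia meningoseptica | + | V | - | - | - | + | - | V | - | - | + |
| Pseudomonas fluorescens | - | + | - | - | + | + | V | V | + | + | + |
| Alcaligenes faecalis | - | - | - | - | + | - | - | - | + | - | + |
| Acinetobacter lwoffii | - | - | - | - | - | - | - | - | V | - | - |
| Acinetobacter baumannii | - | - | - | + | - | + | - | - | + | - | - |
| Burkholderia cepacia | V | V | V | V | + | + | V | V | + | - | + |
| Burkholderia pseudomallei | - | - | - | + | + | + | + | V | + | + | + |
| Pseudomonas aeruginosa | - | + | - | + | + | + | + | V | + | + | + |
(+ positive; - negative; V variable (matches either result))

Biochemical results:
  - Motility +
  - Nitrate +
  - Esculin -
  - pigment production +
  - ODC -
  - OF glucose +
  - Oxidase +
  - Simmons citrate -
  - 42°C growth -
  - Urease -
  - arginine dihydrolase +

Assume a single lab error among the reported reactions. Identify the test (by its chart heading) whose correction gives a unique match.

As reported, no row in the chart matches all 11 reactions.
Reversing ODC → still no organism matches.
Reversing Nitrate → still no organism matches.
Reversing 42°C growth → still no organism matches.
Reversing Simmons citrate (to +) → unique match: Pseudomonas fluorescens.
Reversing pigment production → still no organism matches.
Reversing OF glucose → still no organism matches.
Reversing arginine dihydrolase → still no organism matches.
Reversing Urease → still no organism matches.
Reversing Motility → still no organism matches.
Reversing Esculin → still no organism matches.
Reversing Oxidase → still no organism matches.

Simmons citrate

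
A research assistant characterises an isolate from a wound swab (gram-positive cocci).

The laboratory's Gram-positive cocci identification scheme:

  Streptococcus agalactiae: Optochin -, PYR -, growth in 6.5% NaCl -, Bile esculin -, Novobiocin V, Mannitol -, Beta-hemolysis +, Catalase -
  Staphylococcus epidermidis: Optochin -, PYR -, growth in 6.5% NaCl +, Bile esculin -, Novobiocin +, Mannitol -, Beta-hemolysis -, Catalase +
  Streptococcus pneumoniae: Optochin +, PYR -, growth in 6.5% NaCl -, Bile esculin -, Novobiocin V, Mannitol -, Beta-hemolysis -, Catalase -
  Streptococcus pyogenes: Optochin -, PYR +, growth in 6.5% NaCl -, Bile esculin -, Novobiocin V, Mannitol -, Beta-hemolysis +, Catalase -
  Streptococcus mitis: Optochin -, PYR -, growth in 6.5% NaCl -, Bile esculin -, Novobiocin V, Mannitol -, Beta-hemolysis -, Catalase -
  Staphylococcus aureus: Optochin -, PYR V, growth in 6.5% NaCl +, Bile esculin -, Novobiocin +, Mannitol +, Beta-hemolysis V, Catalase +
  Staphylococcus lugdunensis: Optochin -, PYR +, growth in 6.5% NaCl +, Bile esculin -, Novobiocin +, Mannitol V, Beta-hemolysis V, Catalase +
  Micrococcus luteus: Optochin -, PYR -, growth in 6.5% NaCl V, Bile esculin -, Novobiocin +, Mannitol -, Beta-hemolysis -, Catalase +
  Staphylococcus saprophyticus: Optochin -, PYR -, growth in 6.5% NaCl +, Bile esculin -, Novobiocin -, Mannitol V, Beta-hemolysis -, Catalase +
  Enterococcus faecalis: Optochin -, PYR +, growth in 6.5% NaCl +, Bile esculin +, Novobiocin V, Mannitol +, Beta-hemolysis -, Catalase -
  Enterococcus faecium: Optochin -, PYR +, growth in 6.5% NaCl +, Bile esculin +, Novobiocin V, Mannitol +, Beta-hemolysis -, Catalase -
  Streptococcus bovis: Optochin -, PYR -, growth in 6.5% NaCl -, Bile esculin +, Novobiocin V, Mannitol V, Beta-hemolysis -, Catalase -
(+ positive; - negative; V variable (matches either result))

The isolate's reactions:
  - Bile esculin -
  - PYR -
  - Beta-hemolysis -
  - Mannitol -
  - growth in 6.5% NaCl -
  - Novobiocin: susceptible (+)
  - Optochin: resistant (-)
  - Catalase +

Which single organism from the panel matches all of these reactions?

Micrococcus luteus

Bile esculin -: excludes Enterococcus faecalis, Enterococcus faecium, Streptococcus bovis — 9 left.
growth in 6.5% NaCl -: excludes Staphylococcus epidermidis, Staphylococcus aureus, Staphylococcus lugdunensis, Staphylococcus saprophyticus — 5 left.
Novobiocin +: all 5 remaining candidates are consistent.
Catalase +: excludes Streptococcus agalactiae, Streptococcus pneumoniae, Streptococcus pyogenes, Streptococcus mitis — 1 left.
Optochin -: the one remaining candidate is consistent.
PYR -: the one remaining candidate is consistent.
Beta-hemolysis -: the one remaining candidate is consistent.
Mannitol -: the one remaining candidate is consistent.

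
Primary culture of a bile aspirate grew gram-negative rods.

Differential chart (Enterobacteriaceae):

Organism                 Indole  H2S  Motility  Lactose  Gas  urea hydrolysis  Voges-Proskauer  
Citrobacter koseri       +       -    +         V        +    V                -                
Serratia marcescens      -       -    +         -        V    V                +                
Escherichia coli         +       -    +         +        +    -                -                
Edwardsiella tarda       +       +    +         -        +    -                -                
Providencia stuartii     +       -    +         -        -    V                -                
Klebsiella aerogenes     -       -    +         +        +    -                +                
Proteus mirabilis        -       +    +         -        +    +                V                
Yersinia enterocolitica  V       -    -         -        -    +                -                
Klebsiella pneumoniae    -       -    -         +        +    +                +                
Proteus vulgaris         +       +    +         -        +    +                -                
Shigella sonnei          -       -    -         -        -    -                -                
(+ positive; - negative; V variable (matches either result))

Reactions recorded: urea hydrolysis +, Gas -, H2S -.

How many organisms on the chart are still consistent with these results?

3

Gas -: excludes 7 organisms — 4 left.
H2S -: all 4 remaining candidates are consistent.
urea hydrolysis +: excludes Shigella sonnei — 3 left.
Still consistent: Providencia stuartii, Serratia marcescens, Yersinia enterocolitica.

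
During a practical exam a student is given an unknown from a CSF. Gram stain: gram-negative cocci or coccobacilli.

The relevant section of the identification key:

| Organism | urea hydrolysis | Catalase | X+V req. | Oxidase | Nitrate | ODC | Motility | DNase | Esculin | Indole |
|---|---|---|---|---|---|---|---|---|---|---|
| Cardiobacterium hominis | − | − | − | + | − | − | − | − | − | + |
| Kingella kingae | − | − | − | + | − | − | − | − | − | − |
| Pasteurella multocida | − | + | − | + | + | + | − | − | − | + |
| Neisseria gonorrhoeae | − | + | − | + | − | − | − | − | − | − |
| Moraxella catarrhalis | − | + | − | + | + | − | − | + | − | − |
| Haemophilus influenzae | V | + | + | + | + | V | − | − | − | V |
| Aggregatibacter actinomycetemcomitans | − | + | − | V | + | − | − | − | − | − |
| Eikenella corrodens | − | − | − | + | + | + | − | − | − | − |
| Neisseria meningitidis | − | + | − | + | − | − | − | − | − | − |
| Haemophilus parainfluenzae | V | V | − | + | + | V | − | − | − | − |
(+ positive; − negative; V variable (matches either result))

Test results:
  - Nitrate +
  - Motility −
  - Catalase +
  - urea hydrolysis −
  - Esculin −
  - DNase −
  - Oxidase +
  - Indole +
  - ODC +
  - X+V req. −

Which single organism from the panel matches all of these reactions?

X+V req. −: excludes Haemophilus influenzae — 9 left.
Motility −: all 9 remaining candidates are consistent.
ODC +: excludes 6 organisms — 3 left.
Catalase +: excludes Eikenella corrodens — 2 left.
Oxidase +: all 2 remaining candidates are consistent.
Indole +: excludes Haemophilus parainfluenzae — 1 left.
Nitrate +: the one remaining candidate is consistent.
DNase −: the one remaining candidate is consistent.
Esculin −: the one remaining candidate is consistent.
urea hydrolysis −: the one remaining candidate is consistent.

Pasteurella multocida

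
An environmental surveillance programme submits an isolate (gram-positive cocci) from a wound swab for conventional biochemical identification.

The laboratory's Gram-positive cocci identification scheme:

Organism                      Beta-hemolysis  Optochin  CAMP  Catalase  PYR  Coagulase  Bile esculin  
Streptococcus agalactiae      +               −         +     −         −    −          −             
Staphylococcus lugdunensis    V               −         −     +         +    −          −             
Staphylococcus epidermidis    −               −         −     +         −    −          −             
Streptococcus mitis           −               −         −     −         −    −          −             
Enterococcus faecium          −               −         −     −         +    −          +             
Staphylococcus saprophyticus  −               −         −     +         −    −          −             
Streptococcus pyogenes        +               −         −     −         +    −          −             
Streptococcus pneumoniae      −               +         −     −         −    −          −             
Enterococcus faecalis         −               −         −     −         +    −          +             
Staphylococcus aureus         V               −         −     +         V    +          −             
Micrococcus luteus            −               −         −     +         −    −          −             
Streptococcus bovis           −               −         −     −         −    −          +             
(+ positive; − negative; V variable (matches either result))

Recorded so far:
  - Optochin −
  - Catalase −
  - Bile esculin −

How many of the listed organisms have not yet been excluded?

3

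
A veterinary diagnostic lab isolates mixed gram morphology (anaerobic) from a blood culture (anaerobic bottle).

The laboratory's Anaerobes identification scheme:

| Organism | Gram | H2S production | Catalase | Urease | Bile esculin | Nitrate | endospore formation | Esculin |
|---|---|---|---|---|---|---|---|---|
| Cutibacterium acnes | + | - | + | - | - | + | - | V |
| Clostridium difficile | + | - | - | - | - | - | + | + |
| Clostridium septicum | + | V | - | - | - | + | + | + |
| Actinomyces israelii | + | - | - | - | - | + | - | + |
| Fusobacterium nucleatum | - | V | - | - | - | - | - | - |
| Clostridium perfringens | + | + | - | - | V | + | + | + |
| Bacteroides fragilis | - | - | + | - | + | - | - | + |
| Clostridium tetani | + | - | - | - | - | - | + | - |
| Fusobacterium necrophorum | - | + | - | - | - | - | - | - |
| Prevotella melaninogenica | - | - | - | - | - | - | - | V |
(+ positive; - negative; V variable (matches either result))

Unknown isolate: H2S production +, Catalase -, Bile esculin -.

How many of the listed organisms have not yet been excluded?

H2S production +: excludes 6 organisms — 4 left.
Bile esculin -: all 4 remaining candidates are consistent.
Catalase -: all 4 remaining candidates are consistent.
Still consistent: Clostridium perfringens, Clostridium septicum, Fusobacterium necrophorum, Fusobacterium nucleatum.

4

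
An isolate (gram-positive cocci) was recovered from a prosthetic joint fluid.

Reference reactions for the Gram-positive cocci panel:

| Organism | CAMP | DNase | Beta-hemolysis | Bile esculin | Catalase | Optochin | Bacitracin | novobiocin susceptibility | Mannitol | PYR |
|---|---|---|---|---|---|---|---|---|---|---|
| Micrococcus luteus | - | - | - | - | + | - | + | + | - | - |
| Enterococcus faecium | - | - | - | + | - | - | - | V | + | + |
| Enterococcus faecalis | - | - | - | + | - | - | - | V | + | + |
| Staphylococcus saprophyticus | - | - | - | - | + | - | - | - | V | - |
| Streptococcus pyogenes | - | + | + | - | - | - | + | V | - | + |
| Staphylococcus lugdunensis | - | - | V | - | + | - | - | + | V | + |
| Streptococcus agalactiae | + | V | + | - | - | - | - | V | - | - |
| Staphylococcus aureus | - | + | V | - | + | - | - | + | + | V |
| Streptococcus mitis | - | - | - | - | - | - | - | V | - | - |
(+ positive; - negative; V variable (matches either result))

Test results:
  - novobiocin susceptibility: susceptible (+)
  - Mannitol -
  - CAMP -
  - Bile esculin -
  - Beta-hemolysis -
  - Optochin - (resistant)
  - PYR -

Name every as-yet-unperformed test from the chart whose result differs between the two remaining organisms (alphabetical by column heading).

Bacitracin, Catalase

Bile esculin -: excludes Enterococcus faecium, Enterococcus faecalis — 7 left.
Beta-hemolysis -: excludes Streptococcus pyogenes, Streptococcus agalactiae — 5 left.
novobiocin susceptibility +: excludes Staphylococcus saprophyticus — 4 left.
CAMP -: all 4 remaining candidates are consistent.
Optochin -: all 4 remaining candidates are consistent.
PYR -: excludes Staphylococcus lugdunensis — 3 left.
Mannitol -: excludes Staphylococcus aureus — 2 left.
Two candidates remain: Micrococcus luteus and Streptococcus mitis.
  DNase: - vs - — same for both, does not separate.
  Catalase: Micrococcus luteus +, Streptococcus mitis - — discriminates.
  Bacitracin: Micrococcus luteus +, Streptococcus mitis - — discriminates.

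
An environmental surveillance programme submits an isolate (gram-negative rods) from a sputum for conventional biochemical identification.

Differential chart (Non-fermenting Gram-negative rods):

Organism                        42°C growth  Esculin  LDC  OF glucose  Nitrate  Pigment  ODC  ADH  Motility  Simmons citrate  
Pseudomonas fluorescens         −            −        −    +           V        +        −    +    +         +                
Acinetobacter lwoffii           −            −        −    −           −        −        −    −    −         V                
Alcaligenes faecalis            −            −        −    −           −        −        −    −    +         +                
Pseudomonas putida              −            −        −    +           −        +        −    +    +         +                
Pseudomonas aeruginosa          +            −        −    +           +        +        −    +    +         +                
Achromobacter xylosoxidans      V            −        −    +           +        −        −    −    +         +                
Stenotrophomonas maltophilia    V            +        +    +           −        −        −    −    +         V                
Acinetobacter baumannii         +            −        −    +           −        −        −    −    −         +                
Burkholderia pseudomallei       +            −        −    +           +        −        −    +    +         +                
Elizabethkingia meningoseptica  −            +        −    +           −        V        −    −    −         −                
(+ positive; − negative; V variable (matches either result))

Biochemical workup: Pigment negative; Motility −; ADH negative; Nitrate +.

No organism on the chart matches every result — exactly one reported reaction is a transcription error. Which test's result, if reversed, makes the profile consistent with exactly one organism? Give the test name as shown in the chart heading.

As reported, no row in the chart matches all 4 reactions.
Reversing ADH → still no organism matches.
Reversing Nitrate → 3 organisms match (not unique).
Reversing Motility (to +) → unique match: Achromobacter xylosoxidans.
Reversing Pigment → still no organism matches.

Motility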